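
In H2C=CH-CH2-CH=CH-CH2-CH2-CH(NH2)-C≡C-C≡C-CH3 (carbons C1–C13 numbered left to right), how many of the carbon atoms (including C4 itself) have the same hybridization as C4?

C4 is sp2 (one π bond).
C1: sp2 ✓
C2: sp2 ✓
C3: sp3
C4: sp2 ✓
C5: sp2 ✓
C6: sp3
C7: sp3
C8: sp3
C9: sp
C10: sp
C11: sp
C12: sp
C13: sp3
4 carbons are sp2.

4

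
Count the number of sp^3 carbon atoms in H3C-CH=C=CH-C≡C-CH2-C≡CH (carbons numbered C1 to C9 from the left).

2

C1: sp3 ✓
C2: sp2
C3: sp
C4: sp2
C5: sp
C6: sp
C7: sp3 ✓
C8: sp
C9: sp
C1, C7 → 2 sp3 carbons.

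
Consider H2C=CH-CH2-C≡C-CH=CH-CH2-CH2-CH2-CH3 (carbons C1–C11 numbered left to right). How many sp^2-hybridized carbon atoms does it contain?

4

C1: sp2 ✓
C2: sp2 ✓
C3: sp3
C4: sp
C5: sp
C6: sp2 ✓
C7: sp2 ✓
C8: sp3
C9: sp3
C10: sp3
C11: sp3
C1, C2, C6, C7 → 4 sp2 carbons.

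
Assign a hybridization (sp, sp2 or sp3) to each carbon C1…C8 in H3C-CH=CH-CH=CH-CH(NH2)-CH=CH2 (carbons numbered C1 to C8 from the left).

C1 carries 4 σ bonds, giving a steric number of 4, so it is sp3.
C2 — 3 σ bonds, plus one π bond. Steric number 3, so sp2.
C3 — 3 σ bonds, plus one π bond. Steric number 3, so sp2.
C4 — 3 σ bonds, plus one π bond. Steric number 3, so sp2.
C5 (3 σ bonds, plus one π bond) has steric number 3: sp2.
C6: 4 σ bonds — 4 electron domains, sp3.
C7 carries 3 σ bonds, plus one π bond, giving a steric number of 3, so it is sp2.
C8 (3 σ bonds, plus one π bond) has steric number 3: sp2.

C1 sp3, C2 sp2, C3 sp2, C4 sp2, C5 sp2, C6 sp3, C7 sp2, C8 sp2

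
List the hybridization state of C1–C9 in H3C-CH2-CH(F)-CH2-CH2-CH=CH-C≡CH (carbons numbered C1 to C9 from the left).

C1 (4 σ bonds) has steric number 4: sp3.
C2: 4 σ bonds; 4 regions of electron density → sp3.
C3 — 4 σ bonds. Steric number 4, so sp3.
C4 is sp3: 4 σ bonds, 4 electron-density regions.
C5 — 4 σ bonds. Steric number 4, so sp3.
C6 has 3 σ bonds, plus one π bond: steric number 3 → sp2.
C7 (3 σ bonds, plus one π bond) has steric number 3: sp2.
C8: 2 σ bonds, plus two π bonds — 2 electron domains, sp.
C9: 2 σ bonds, plus two π bonds; 2 regions of electron density → sp.

C1 sp3, C2 sp3, C3 sp3, C4 sp3, C5 sp3, C6 sp2, C7 sp2, C8 sp, C9 sp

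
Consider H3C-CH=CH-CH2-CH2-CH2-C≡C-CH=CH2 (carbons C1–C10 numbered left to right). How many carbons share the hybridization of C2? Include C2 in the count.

C2 is sp2 (one π bond).
C1: sp3
C2: sp2 ✓
C3: sp2 ✓
C4: sp3
C5: sp3
C6: sp3
C7: sp
C8: sp
C9: sp2 ✓
C10: sp2 ✓
4 carbons are sp2.

4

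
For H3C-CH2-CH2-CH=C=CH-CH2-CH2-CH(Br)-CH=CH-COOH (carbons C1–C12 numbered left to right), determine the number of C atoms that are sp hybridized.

1

C1: sp3
C2: sp3
C3: sp3
C4: sp2
C5: sp ✓
C6: sp2
C7: sp3
C8: sp3
C9: sp3
C10: sp2
C11: sp2
C12: sp2
C5 → 1 sp carbon.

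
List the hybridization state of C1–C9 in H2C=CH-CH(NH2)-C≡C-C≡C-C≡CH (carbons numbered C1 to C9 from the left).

C1: 3 σ bonds, plus one π bond — 3 electron domains, sp2.
C2: 3 σ bonds, plus one π bond; 3 regions of electron density → sp2.
C3 is sp3: 4 σ bonds, 4 electron-density regions.
C4 is sp: 2 σ bonds, plus two π bonds, 2 electron-density regions.
C5: 2 σ bonds, plus two π bonds — 2 electron domains, sp.
C6: 2 σ bonds, plus two π bonds — 2 electron domains, sp.
C7 carries 2 σ bonds, plus two π bonds, giving a steric number of 2, so it is sp.
C8 is sp: 2 σ bonds, plus two π bonds, 2 electron-density regions.
C9 carries 2 σ bonds, plus two π bonds, giving a steric number of 2, so it is sp.

C1 sp2, C2 sp2, C3 sp3, C4 sp, C5 sp, C6 sp, C7 sp, C8 sp, C9 sp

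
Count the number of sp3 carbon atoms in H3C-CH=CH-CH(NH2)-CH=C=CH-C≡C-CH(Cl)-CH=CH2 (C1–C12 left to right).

C1: sp3 ✓
C2: sp2
C3: sp2
C4: sp3 ✓
C5: sp2
C6: sp
C7: sp2
C8: sp
C9: sp
C10: sp3 ✓
C11: sp2
C12: sp2
C1, C4, C10 → 3 sp3 carbons.

3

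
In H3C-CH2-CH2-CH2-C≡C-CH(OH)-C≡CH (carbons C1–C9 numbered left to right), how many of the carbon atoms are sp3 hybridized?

5

C1: sp3 ✓
C2: sp3 ✓
C3: sp3 ✓
C4: sp3 ✓
C5: sp
C6: sp
C7: sp3 ✓
C8: sp
C9: sp
C1, C2, C3, C4, C7 → 5 sp3 carbons.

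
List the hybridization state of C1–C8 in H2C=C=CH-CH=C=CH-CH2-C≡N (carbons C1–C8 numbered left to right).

C1 sp2, C2 sp, C3 sp2, C4 sp2, C5 sp, C6 sp2, C7 sp3, C8 sp

C1: 3 σ bonds, plus one π bond — 3 electron domains, sp2.
C2 has 2 σ bonds, plus two π bonds: steric number 2 → sp.
C3: 3 σ bonds, plus one π bond; 3 regions of electron density → sp2.
C4 carries 3 σ bonds, plus one π bond, giving a steric number of 3, so it is sp2.
C5 is sp: 2 σ bonds, plus two π bonds, 2 electron-density regions.
C6: 3 σ bonds, plus one π bond — 3 electron domains, sp2.
C7: 4 σ bonds — 4 electron domains, sp3.
C8 has 2 σ bonds, plus two π bonds: steric number 2 → sp.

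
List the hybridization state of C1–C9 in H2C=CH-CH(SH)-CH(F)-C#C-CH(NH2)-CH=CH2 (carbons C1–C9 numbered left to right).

C1 carries 3 σ bonds, plus one π bond, giving a steric number of 3, so it is sp2.
C2 — 3 σ bonds, plus one π bond. Steric number 3, so sp2.
C3 is sp3: 4 σ bonds, 4 electron-density regions.
C4: 4 σ bonds; 4 regions of electron density → sp3.
C5: 2 σ bonds, plus two π bonds — 2 electron domains, sp.
C6: 2 σ bonds, plus two π bonds — 2 electron domains, sp.
C7 is sp3: 4 σ bonds, 4 electron-density regions.
C8: 3 σ bonds, plus one π bond — 3 electron domains, sp2.
C9 has 3 σ bonds, plus one π bond: steric number 3 → sp2.

C1 sp2, C2 sp2, C3 sp3, C4 sp3, C5 sp, C6 sp, C7 sp3, C8 sp2, C9 sp2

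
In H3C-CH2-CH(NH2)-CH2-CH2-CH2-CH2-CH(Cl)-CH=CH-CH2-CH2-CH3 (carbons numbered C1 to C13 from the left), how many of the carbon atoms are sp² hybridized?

C1: sp3
C2: sp3
C3: sp3
C4: sp3
C5: sp3
C6: sp3
C7: sp3
C8: sp3
C9: sp2 ✓
C10: sp2 ✓
C11: sp3
C12: sp3
C13: sp3
C9, C10 → 2 sp2 carbons.

2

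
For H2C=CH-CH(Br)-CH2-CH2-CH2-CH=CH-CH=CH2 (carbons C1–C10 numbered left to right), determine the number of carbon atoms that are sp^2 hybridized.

C1: sp2 ✓
C2: sp2 ✓
C3: sp3
C4: sp3
C5: sp3
C6: sp3
C7: sp2 ✓
C8: sp2 ✓
C9: sp2 ✓
C10: sp2 ✓
C1, C2, C7, C8, C9, C10 → 6 sp2 carbons.

6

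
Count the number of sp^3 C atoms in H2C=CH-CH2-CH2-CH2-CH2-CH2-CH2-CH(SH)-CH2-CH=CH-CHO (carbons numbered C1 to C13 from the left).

C1: sp2
C2: sp2
C3: sp3 ✓
C4: sp3 ✓
C5: sp3 ✓
C6: sp3 ✓
C7: sp3 ✓
C8: sp3 ✓
C9: sp3 ✓
C10: sp3 ✓
C11: sp2
C12: sp2
C13: sp2
C3, C4, C5, C6, C7, C8, C9, C10 → 8 sp3 carbons.

8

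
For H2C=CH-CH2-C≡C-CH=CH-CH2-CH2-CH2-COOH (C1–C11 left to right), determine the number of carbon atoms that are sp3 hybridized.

C1: sp2
C2: sp2
C3: sp3 ✓
C4: sp
C5: sp
C6: sp2
C7: sp2
C8: sp3 ✓
C9: sp3 ✓
C10: sp3 ✓
C11: sp2
C3, C8, C9, C10 → 4 sp3 carbons.

4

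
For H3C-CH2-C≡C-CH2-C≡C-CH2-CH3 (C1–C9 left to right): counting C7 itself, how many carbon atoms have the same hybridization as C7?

C7 is sp (two π bonds).
C1: sp3
C2: sp3
C3: sp ✓
C4: sp ✓
C5: sp3
C6: sp ✓
C7: sp ✓
C8: sp3
C9: sp3
4 carbons are sp.

4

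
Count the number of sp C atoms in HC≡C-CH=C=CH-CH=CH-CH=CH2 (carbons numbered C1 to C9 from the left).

C1: sp ✓
C2: sp ✓
C3: sp2
C4: sp ✓
C5: sp2
C6: sp2
C7: sp2
C8: sp2
C9: sp2
C1, C2, C4 → 3 sp carbons.

3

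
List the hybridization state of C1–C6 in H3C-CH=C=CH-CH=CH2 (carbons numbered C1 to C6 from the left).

C1 — 4 σ bonds. Steric number 4, so sp3.
C2 (3 σ bonds, plus one π bond) has steric number 3: sp2.
C3 has 2 σ bonds, plus two π bonds: steric number 2 → sp.
C4 has 3 σ bonds, plus one π bond: steric number 3 → sp2.
C5 is sp2: 3 σ bonds, plus one π bond, 3 electron-density regions.
C6: 3 σ bonds, plus one π bond — 3 electron domains, sp2.

C1 sp3, C2 sp2, C3 sp, C4 sp2, C5 sp2, C6 sp2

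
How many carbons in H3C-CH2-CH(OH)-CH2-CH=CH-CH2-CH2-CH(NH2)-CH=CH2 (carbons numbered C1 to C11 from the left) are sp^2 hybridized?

C1: sp3
C2: sp3
C3: sp3
C4: sp3
C5: sp2 ✓
C6: sp2 ✓
C7: sp3
C8: sp3
C9: sp3
C10: sp2 ✓
C11: sp2 ✓
C5, C6, C10, C11 → 4 sp2 carbons.

4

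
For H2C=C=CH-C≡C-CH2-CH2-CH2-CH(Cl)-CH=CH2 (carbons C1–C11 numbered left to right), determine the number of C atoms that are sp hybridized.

C1: sp2
C2: sp ✓
C3: sp2
C4: sp ✓
C5: sp ✓
C6: sp3
C7: sp3
C8: sp3
C9: sp3
C10: sp2
C11: sp2
C2, C4, C5 → 3 sp carbons.

3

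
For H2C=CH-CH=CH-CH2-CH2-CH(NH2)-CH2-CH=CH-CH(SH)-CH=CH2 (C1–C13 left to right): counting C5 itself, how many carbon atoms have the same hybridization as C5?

5

C5 is sp3 (only σ bonds).
C1: sp2
C2: sp2
C3: sp2
C4: sp2
C5: sp3 ✓
C6: sp3 ✓
C7: sp3 ✓
C8: sp3 ✓
C9: sp2
C10: sp2
C11: sp3 ✓
C12: sp2
C13: sp2
5 carbons are sp3.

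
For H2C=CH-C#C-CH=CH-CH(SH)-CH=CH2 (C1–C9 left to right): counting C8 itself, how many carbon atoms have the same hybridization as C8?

C8 is sp2 (one π bond).
C1: sp2 ✓
C2: sp2 ✓
C3: sp
C4: sp
C5: sp2 ✓
C6: sp2 ✓
C7: sp3
C8: sp2 ✓
C9: sp2 ✓
6 carbons are sp2.

6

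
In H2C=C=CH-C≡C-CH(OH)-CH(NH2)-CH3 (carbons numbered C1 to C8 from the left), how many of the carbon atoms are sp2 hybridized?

C1: sp2 ✓
C2: sp
C3: sp2 ✓
C4: sp
C5: sp
C6: sp3
C7: sp3
C8: sp3
C1, C3 → 2 sp2 carbons.

2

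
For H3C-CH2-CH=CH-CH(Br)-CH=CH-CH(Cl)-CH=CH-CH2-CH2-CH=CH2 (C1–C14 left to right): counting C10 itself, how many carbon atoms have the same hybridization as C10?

C10 is sp2 (one π bond).
C1: sp3
C2: sp3
C3: sp2 ✓
C4: sp2 ✓
C5: sp3
C6: sp2 ✓
C7: sp2 ✓
C8: sp3
C9: sp2 ✓
C10: sp2 ✓
C11: sp3
C12: sp3
C13: sp2 ✓
C14: sp2 ✓
8 carbons are sp2.

8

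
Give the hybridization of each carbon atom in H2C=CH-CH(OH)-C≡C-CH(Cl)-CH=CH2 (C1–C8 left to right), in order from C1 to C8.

C1 sp2, C2 sp2, C3 sp3, C4 sp, C5 sp, C6 sp3, C7 sp2, C8 sp2

C1: 3 σ bonds, plus one π bond; 3 regions of electron density → sp2.
C2: 3 σ bonds, plus one π bond — 3 electron domains, sp2.
C3: 4 σ bonds — 4 electron domains, sp3.
C4 has 2 σ bonds, plus two π bonds: steric number 2 → sp.
C5 — 2 σ bonds, plus two π bonds. Steric number 2, so sp.
C6: 4 σ bonds; 4 regions of electron density → sp3.
C7 is sp2: 3 σ bonds, plus one π bond, 3 electron-density regions.
C8 — 3 σ bonds, plus one π bond. Steric number 3, so sp2.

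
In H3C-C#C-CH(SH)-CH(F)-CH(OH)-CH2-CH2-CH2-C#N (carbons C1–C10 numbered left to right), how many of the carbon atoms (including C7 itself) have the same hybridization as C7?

7

C7 is sp3 (only σ bonds).
C1: sp3 ✓
C2: sp
C3: sp
C4: sp3 ✓
C5: sp3 ✓
C6: sp3 ✓
C7: sp3 ✓
C8: sp3 ✓
C9: sp3 ✓
C10: sp
7 carbons are sp3.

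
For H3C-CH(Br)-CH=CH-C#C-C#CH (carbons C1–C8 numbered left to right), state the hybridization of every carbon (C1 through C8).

C1: 4 σ bonds — 4 electron domains, sp3.
C2 — 4 σ bonds. Steric number 4, so sp3.
C3: 3 σ bonds, plus one π bond; 3 regions of electron density → sp2.
C4: 3 σ bonds, plus one π bond; 3 regions of electron density → sp2.
C5 (2 σ bonds, plus two π bonds) has steric number 2: sp.
C6: 2 σ bonds, plus two π bonds; 2 regions of electron density → sp.
C7 — 2 σ bonds, plus two π bonds. Steric number 2, so sp.
C8 carries 2 σ bonds, plus two π bonds, giving a steric number of 2, so it is sp.

C1 sp3, C2 sp3, C3 sp2, C4 sp2, C5 sp, C6 sp, C7 sp, C8 sp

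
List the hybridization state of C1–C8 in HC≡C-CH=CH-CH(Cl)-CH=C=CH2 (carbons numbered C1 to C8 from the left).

C1: 2 σ bonds, plus two π bonds; 2 regions of electron density → sp.
C2: 2 σ bonds, plus two π bonds; 2 regions of electron density → sp.
C3 is sp2: 3 σ bonds, plus one π bond, 3 electron-density regions.
C4: 3 σ bonds, plus one π bond — 3 electron domains, sp2.
C5 (4 σ bonds) has steric number 4: sp3.
C6 is sp2: 3 σ bonds, plus one π bond, 3 electron-density regions.
C7 (2 σ bonds, plus two π bonds) has steric number 2: sp.
C8: 3 σ bonds, plus one π bond — 3 electron domains, sp2.

C1 sp, C2 sp, C3 sp2, C4 sp2, C5 sp3, C6 sp2, C7 sp, C8 sp2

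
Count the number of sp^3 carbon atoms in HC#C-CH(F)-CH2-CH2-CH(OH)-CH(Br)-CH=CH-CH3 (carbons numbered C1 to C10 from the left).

6

C1: sp
C2: sp
C3: sp3 ✓
C4: sp3 ✓
C5: sp3 ✓
C6: sp3 ✓
C7: sp3 ✓
C8: sp2
C9: sp2
C10: sp3 ✓
C3, C4, C5, C6, C7, C10 → 6 sp3 carbons.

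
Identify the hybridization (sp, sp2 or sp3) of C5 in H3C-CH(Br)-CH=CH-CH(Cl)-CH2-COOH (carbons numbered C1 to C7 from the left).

sp^3

C5 (4 σ bonds) has steric number 4: sp3.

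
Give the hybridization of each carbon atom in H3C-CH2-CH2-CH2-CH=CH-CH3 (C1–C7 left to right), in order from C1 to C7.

C1 sp3, C2 sp3, C3 sp3, C4 sp3, C5 sp2, C6 sp2, C7 sp3

C1 has 4 σ bonds: steric number 4 → sp3.
C2 (4 σ bonds) has steric number 4: sp3.
C3 is sp3: 4 σ bonds, 4 electron-density regions.
C4 (4 σ bonds) has steric number 4: sp3.
C5 — 3 σ bonds, plus one π bond. Steric number 3, so sp2.
C6: 3 σ bonds, plus one π bond; 3 regions of electron density → sp2.
C7 — 4 σ bonds. Steric number 4, so sp3.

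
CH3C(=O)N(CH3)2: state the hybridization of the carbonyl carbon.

The carbonyl carbon — 3 σ bonds, plus one π bond. Steric number 3, so sp2.

sp^2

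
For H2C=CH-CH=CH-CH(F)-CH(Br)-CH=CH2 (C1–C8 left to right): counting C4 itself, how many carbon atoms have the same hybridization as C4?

6

C4 is sp2 (one π bond).
C1: sp2 ✓
C2: sp2 ✓
C3: sp2 ✓
C4: sp2 ✓
C5: sp3
C6: sp3
C7: sp2 ✓
C8: sp2 ✓
6 carbons are sp2.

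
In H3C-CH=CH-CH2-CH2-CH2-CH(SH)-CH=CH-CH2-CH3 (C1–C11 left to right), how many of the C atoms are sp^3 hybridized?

7

C1: sp3 ✓
C2: sp2
C3: sp2
C4: sp3 ✓
C5: sp3 ✓
C6: sp3 ✓
C7: sp3 ✓
C8: sp2
C9: sp2
C10: sp3 ✓
C11: sp3 ✓
C1, C4, C5, C6, C7, C10, C11 → 7 sp3 carbons.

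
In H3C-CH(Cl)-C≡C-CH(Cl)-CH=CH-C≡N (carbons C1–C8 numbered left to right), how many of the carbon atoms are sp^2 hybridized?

2

C1: sp3
C2: sp3
C3: sp
C4: sp
C5: sp3
C6: sp2 ✓
C7: sp2 ✓
C8: sp
C6, C7 → 2 sp2 carbons.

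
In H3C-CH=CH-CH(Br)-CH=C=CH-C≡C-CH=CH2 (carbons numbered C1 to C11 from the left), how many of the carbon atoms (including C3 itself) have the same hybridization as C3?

6

C3 is sp2 (one π bond).
C1: sp3
C2: sp2 ✓
C3: sp2 ✓
C4: sp3
C5: sp2 ✓
C6: sp
C7: sp2 ✓
C8: sp
C9: sp
C10: sp2 ✓
C11: sp2 ✓
6 carbons are sp2.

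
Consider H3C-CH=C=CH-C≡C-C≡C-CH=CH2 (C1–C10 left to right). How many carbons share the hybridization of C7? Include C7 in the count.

5

C7 is sp (two π bonds).
C1: sp3
C2: sp2
C3: sp ✓
C4: sp2
C5: sp ✓
C6: sp ✓
C7: sp ✓
C8: sp ✓
C9: sp2
C10: sp2
5 carbons are sp.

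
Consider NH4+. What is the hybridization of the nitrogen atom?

Four σ bonds, no lone pair → sp3, tetrahedral.

sp^3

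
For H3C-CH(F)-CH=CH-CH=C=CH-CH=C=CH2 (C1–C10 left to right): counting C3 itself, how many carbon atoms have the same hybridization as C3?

C3 is sp2 (one π bond).
C1: sp3
C2: sp3
C3: sp2 ✓
C4: sp2 ✓
C5: sp2 ✓
C6: sp
C7: sp2 ✓
C8: sp2 ✓
C9: sp
C10: sp2 ✓
6 carbons are sp2.

6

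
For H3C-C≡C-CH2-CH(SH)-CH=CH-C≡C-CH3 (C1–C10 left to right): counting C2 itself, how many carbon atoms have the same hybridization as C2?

C2 is sp (two π bonds).
C1: sp3
C2: sp ✓
C3: sp ✓
C4: sp3
C5: sp3
C6: sp2
C7: sp2
C8: sp ✓
C9: sp ✓
C10: sp3
4 carbons are sp.

4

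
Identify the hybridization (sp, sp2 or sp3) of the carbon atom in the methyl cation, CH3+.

Three σ bonds to H, empty p orbital → sp2, trigonal planar.

sp2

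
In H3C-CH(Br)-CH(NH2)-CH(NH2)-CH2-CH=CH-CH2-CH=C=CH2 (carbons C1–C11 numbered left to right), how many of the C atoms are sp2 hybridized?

C1: sp3
C2: sp3
C3: sp3
C4: sp3
C5: sp3
C6: sp2 ✓
C7: sp2 ✓
C8: sp3
C9: sp2 ✓
C10: sp
C11: sp2 ✓
C6, C7, C9, C11 → 4 sp2 carbons.

4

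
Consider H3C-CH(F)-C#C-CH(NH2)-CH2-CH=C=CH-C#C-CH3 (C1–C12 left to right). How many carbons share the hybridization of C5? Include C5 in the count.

5

C5 is sp3 (only σ bonds).
C1: sp3 ✓
C2: sp3 ✓
C3: sp
C4: sp
C5: sp3 ✓
C6: sp3 ✓
C7: sp2
C8: sp
C9: sp2
C10: sp
C11: sp
C12: sp3 ✓
5 carbons are sp3.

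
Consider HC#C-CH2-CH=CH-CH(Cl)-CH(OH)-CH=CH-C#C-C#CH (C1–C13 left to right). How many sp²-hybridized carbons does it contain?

4

C1: sp
C2: sp
C3: sp3
C4: sp2 ✓
C5: sp2 ✓
C6: sp3
C7: sp3
C8: sp2 ✓
C9: sp2 ✓
C10: sp
C11: sp
C12: sp
C13: sp
C4, C5, C8, C9 → 4 sp2 carbons.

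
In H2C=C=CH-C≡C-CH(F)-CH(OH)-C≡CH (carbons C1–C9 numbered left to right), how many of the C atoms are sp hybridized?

5

C1: sp2
C2: sp ✓
C3: sp2
C4: sp ✓
C5: sp ✓
C6: sp3
C7: sp3
C8: sp ✓
C9: sp ✓
C2, C4, C5, C8, C9 → 5 sp carbons.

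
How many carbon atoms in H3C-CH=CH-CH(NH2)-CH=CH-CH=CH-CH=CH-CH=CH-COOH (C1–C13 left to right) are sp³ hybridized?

C1: sp3 ✓
C2: sp2
C3: sp2
C4: sp3 ✓
C5: sp2
C6: sp2
C7: sp2
C8: sp2
C9: sp2
C10: sp2
C11: sp2
C12: sp2
C13: sp2
C1, C4 → 2 sp3 carbons.

2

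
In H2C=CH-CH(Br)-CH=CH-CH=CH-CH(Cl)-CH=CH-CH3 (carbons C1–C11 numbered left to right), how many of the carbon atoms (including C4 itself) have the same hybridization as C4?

C4 is sp2 (one π bond).
C1: sp2 ✓
C2: sp2 ✓
C3: sp3
C4: sp2 ✓
C5: sp2 ✓
C6: sp2 ✓
C7: sp2 ✓
C8: sp3
C9: sp2 ✓
C10: sp2 ✓
C11: sp3
8 carbons are sp2.

8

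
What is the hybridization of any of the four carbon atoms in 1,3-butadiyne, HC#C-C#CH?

Every carbon is part of a C≡C triple bond: two σ regions → sp.

sp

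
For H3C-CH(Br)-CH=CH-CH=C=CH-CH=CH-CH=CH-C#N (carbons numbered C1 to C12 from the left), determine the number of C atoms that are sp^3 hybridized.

2

C1: sp3 ✓
C2: sp3 ✓
C3: sp2
C4: sp2
C5: sp2
C6: sp
C7: sp2
C8: sp2
C9: sp2
C10: sp2
C11: sp2
C12: sp
C1, C2 → 2 sp3 carbons.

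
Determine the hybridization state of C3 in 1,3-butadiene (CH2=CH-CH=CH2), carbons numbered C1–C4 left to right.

C3: 3 σ bonds, plus one π bond — 3 electron domains, sp2.

sp²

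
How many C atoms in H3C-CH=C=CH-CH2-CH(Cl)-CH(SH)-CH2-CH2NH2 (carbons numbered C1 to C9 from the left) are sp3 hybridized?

6

C1: sp3 ✓
C2: sp2
C3: sp
C4: sp2
C5: sp3 ✓
C6: sp3 ✓
C7: sp3 ✓
C8: sp3 ✓
C9: sp3 ✓
C1, C5, C6, C7, C8, C9 → 6 sp3 carbons.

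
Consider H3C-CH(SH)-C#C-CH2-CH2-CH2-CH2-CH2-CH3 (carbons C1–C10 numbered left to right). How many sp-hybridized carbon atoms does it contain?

C1: sp3
C2: sp3
C3: sp ✓
C4: sp ✓
C5: sp3
C6: sp3
C7: sp3
C8: sp3
C9: sp3
C10: sp3
C3, C4 → 2 sp carbons.

2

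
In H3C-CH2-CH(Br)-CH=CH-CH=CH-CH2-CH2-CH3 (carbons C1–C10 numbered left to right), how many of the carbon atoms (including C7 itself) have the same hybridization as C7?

C7 is sp2 (one π bond).
C1: sp3
C2: sp3
C3: sp3
C4: sp2 ✓
C5: sp2 ✓
C6: sp2 ✓
C7: sp2 ✓
C8: sp3
C9: sp3
C10: sp3
4 carbons are sp2.

4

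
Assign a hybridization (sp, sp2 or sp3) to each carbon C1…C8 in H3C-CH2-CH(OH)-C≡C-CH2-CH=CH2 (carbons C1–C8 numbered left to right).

C1: 4 σ bonds — 4 electron domains, sp3.
C2 (4 σ bonds) has steric number 4: sp3.
C3 carries 4 σ bonds, giving a steric number of 4, so it is sp3.
C4 — 2 σ bonds, plus two π bonds. Steric number 2, so sp.
C5 — 2 σ bonds, plus two π bonds. Steric number 2, so sp.
C6 (4 σ bonds) has steric number 4: sp3.
C7 (3 σ bonds, plus one π bond) has steric number 3: sp2.
C8 — 3 σ bonds, plus one π bond. Steric number 3, so sp2.

C1 sp3, C2 sp3, C3 sp3, C4 sp, C5 sp, C6 sp3, C7 sp2, C8 sp2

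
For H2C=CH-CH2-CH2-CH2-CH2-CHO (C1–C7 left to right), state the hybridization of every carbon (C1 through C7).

C1: 3 σ bonds, plus one π bond; 3 regions of electron density → sp2.
C2 (3 σ bonds, plus one π bond) has steric number 3: sp2.
C3 is sp3: 4 σ bonds, 4 electron-density regions.
C4 carries 4 σ bonds, giving a steric number of 4, so it is sp3.
C5 is sp3: 4 σ bonds, 4 electron-density regions.
C6: 4 σ bonds — 4 electron domains, sp3.
C7: 3 σ bonds, plus one π bond; 3 regions of electron density → sp2.

C1 sp2, C2 sp2, C3 sp3, C4 sp3, C5 sp3, C6 sp3, C7 sp2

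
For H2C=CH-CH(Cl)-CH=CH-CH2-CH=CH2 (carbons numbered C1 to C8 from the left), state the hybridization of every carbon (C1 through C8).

C1 sp2, C2 sp2, C3 sp3, C4 sp2, C5 sp2, C6 sp3, C7 sp2, C8 sp2

C1: 3 σ bonds, plus one π bond — 3 electron domains, sp2.
C2 has 3 σ bonds, plus one π bond: steric number 3 → sp2.
C3 carries 4 σ bonds, giving a steric number of 4, so it is sp3.
C4: 3 σ bonds, plus one π bond; 3 regions of electron density → sp2.
C5 — 3 σ bonds, plus one π bond. Steric number 3, so sp2.
C6: 4 σ bonds — 4 electron domains, sp3.
C7 is sp2: 3 σ bonds, plus one π bond, 3 electron-density regions.
C8: 3 σ bonds, plus one π bond — 3 electron domains, sp2.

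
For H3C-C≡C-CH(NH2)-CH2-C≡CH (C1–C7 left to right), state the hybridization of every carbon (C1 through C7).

C1 carries 4 σ bonds, giving a steric number of 4, so it is sp3.
C2 (2 σ bonds, plus two π bonds) has steric number 2: sp.
C3 carries 2 σ bonds, plus two π bonds, giving a steric number of 2, so it is sp.
C4: 4 σ bonds; 4 regions of electron density → sp3.
C5: 4 σ bonds; 4 regions of electron density → sp3.
C6: 2 σ bonds, plus two π bonds; 2 regions of electron density → sp.
C7 (2 σ bonds, plus two π bonds) has steric number 2: sp.

C1 sp3, C2 sp, C3 sp, C4 sp3, C5 sp3, C6 sp, C7 sp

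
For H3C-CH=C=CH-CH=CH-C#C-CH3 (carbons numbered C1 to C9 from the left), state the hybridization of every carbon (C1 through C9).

C1 — 4 σ bonds. Steric number 4, so sp3.
C2: 3 σ bonds, plus one π bond — 3 electron domains, sp2.
C3 carries 2 σ bonds, plus two π bonds, giving a steric number of 2, so it is sp.
C4 has 3 σ bonds, plus one π bond: steric number 3 → sp2.
C5 is sp2: 3 σ bonds, plus one π bond, 3 electron-density regions.
C6: 3 σ bonds, plus one π bond; 3 regions of electron density → sp2.
C7 (2 σ bonds, plus two π bonds) has steric number 2: sp.
C8 (2 σ bonds, plus two π bonds) has steric number 2: sp.
C9 carries 4 σ bonds, giving a steric number of 4, so it is sp3.

C1 sp3, C2 sp2, C3 sp, C4 sp2, C5 sp2, C6 sp2, C7 sp, C8 sp, C9 sp3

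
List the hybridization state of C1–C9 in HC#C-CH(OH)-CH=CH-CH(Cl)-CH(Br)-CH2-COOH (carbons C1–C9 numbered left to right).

C1 (2 σ bonds, plus two π bonds) has steric number 2: sp.
C2 — 2 σ bonds, plus two π bonds. Steric number 2, so sp.
C3: 4 σ bonds — 4 electron domains, sp3.
C4 has 3 σ bonds, plus one π bond: steric number 3 → sp2.
C5 is sp2: 3 σ bonds, plus one π bond, 3 electron-density regions.
C6 is sp3: 4 σ bonds, 4 electron-density regions.
C7 (4 σ bonds) has steric number 4: sp3.
C8 is sp3: 4 σ bonds, 4 electron-density regions.
C9 (3 σ bonds, plus one π bond) has steric number 3: sp2.

C1 sp, C2 sp, C3 sp3, C4 sp2, C5 sp2, C6 sp3, C7 sp3, C8 sp3, C9 sp2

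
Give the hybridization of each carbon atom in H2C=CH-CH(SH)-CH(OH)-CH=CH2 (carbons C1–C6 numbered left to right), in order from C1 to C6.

C1 is sp2: 3 σ bonds, plus one π bond, 3 electron-density regions.
C2 has 3 σ bonds, plus one π bond: steric number 3 → sp2.
C3 (4 σ bonds) has steric number 4: sp3.
C4 (4 σ bonds) has steric number 4: sp3.
C5 (3 σ bonds, plus one π bond) has steric number 3: sp2.
C6 (3 σ bonds, plus one π bond) has steric number 3: sp2.

C1 sp2, C2 sp2, C3 sp3, C4 sp3, C5 sp2, C6 sp2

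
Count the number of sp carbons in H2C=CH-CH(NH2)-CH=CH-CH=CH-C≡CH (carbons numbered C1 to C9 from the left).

2

C1: sp2
C2: sp2
C3: sp3
C4: sp2
C5: sp2
C6: sp2
C7: sp2
C8: sp ✓
C9: sp ✓
C8, C9 → 2 sp carbons.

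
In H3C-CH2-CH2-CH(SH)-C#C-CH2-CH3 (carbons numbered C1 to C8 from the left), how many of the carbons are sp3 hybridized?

C1: sp3 ✓
C2: sp3 ✓
C3: sp3 ✓
C4: sp3 ✓
C5: sp
C6: sp
C7: sp3 ✓
C8: sp3 ✓
C1, C2, C3, C4, C7, C8 → 6 sp3 carbons.

6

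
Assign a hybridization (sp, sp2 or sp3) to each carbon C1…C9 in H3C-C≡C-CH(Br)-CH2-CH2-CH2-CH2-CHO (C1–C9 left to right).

C1 (4 σ bonds) has steric number 4: sp3.
C2 is sp: 2 σ bonds, plus two π bonds, 2 electron-density regions.
C3: 2 σ bonds, plus two π bonds — 2 electron domains, sp.
C4 carries 4 σ bonds, giving a steric number of 4, so it is sp3.
C5 — 4 σ bonds. Steric number 4, so sp3.
C6 carries 4 σ bonds, giving a steric number of 4, so it is sp3.
C7 has 4 σ bonds: steric number 4 → sp3.
C8 carries 4 σ bonds, giving a steric number of 4, so it is sp3.
C9 (3 σ bonds, plus one π bond) has steric number 3: sp2.

C1 sp3, C2 sp, C3 sp, C4 sp3, C5 sp3, C6 sp3, C7 sp3, C8 sp3, C9 sp2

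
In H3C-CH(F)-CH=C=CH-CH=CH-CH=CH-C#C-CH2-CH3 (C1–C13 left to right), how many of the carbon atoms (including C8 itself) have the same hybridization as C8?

C8 is sp2 (one π bond).
C1: sp3
C2: sp3
C3: sp2 ✓
C4: sp
C5: sp2 ✓
C6: sp2 ✓
C7: sp2 ✓
C8: sp2 ✓
C9: sp2 ✓
C10: sp
C11: sp
C12: sp3
C13: sp3
6 carbons are sp2.

6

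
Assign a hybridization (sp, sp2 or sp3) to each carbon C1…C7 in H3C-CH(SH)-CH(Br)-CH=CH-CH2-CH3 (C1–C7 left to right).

C1 has 4 σ bonds: steric number 4 → sp3.
C2: 4 σ bonds; 4 regions of electron density → sp3.
C3 (4 σ bonds) has steric number 4: sp3.
C4 is sp2: 3 σ bonds, plus one π bond, 3 electron-density regions.
C5: 3 σ bonds, plus one π bond; 3 regions of electron density → sp2.
C6 (4 σ bonds) has steric number 4: sp3.
C7 (4 σ bonds) has steric number 4: sp3.

C1 sp3, C2 sp3, C3 sp3, C4 sp2, C5 sp2, C6 sp3, C7 sp3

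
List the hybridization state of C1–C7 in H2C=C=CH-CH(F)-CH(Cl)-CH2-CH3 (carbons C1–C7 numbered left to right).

C1 sp2, C2 sp, C3 sp2, C4 sp3, C5 sp3, C6 sp3, C7 sp3

C1 has 3 σ bonds, plus one π bond: steric number 3 → sp2.
C2 — 2 σ bonds, plus two π bonds. Steric number 2, so sp.
C3: 3 σ bonds, plus one π bond; 3 regions of electron density → sp2.
C4 — 4 σ bonds. Steric number 4, so sp3.
C5 (4 σ bonds) has steric number 4: sp3.
C6 carries 4 σ bonds, giving a steric number of 4, so it is sp3.
C7 has 4 σ bonds: steric number 4 → sp3.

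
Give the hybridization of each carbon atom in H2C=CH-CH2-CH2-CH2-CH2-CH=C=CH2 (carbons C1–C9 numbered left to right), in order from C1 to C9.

C1 sp2, C2 sp2, C3 sp3, C4 sp3, C5 sp3, C6 sp3, C7 sp2, C8 sp, C9 sp2

C1: 3 σ bonds, plus one π bond — 3 electron domains, sp2.
C2: 3 σ bonds, plus one π bond — 3 electron domains, sp2.
C3: 4 σ bonds — 4 electron domains, sp3.
C4: 4 σ bonds; 4 regions of electron density → sp3.
C5 — 4 σ bonds. Steric number 4, so sp3.
C6: 4 σ bonds — 4 electron domains, sp3.
C7 (3 σ bonds, plus one π bond) has steric number 3: sp2.
C8: 2 σ bonds, plus two π bonds — 2 electron domains, sp.
C9 is sp2: 3 σ bonds, plus one π bond, 3 electron-density regions.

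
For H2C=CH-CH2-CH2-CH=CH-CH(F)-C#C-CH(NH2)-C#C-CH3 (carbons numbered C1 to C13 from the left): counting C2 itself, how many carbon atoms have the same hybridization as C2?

C2 is sp2 (one π bond).
C1: sp2 ✓
C2: sp2 ✓
C3: sp3
C4: sp3
C5: sp2 ✓
C6: sp2 ✓
C7: sp3
C8: sp
C9: sp
C10: sp3
C11: sp
C12: sp
C13: sp3
4 carbons are sp2.

4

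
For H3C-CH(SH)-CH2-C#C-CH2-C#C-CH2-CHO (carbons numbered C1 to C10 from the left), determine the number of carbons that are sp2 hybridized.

C1: sp3
C2: sp3
C3: sp3
C4: sp
C5: sp
C6: sp3
C7: sp
C8: sp
C9: sp3
C10: sp2 ✓
C10 → 1 sp2 carbon.

1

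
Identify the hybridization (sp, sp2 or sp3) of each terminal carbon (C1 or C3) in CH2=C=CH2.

sp2

Each terminal carbon (C1 or C3) — 3 σ bonds, plus one π bond. Steric number 3, so sp2.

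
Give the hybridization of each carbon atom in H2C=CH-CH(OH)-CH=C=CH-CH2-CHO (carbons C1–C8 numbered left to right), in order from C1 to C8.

C1 sp2, C2 sp2, C3 sp3, C4 sp2, C5 sp, C6 sp2, C7 sp3, C8 sp2

C1: 3 σ bonds, plus one π bond; 3 regions of electron density → sp2.
C2: 3 σ bonds, plus one π bond; 3 regions of electron density → sp2.
C3 carries 4 σ bonds, giving a steric number of 4, so it is sp3.
C4 has 3 σ bonds, plus one π bond: steric number 3 → sp2.
C5 has 2 σ bonds, plus two π bonds: steric number 2 → sp.
C6 (3 σ bonds, plus one π bond) has steric number 3: sp2.
C7 carries 4 σ bonds, giving a steric number of 4, so it is sp3.
C8 has 3 σ bonds, plus one π bond: steric number 3 → sp2.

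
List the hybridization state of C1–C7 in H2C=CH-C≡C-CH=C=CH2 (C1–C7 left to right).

C1 sp2, C2 sp2, C3 sp, C4 sp, C5 sp2, C6 sp, C7 sp2

C1 carries 3 σ bonds, plus one π bond, giving a steric number of 3, so it is sp2.
C2 carries 3 σ bonds, plus one π bond, giving a steric number of 3, so it is sp2.
C3 has 2 σ bonds, plus two π bonds: steric number 2 → sp.
C4: 2 σ bonds, plus two π bonds; 2 regions of electron density → sp.
C5 has 3 σ bonds, plus one π bond: steric number 3 → sp2.
C6 is sp: 2 σ bonds, plus two π bonds, 2 electron-density regions.
C7 — 3 σ bonds, plus one π bond. Steric number 3, so sp2.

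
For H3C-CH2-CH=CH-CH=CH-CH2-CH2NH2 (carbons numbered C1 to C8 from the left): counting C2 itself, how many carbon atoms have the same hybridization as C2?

C2 is sp3 (only σ bonds).
C1: sp3 ✓
C2: sp3 ✓
C3: sp2
C4: sp2
C5: sp2
C6: sp2
C7: sp3 ✓
C8: sp3 ✓
4 carbons are sp3.

4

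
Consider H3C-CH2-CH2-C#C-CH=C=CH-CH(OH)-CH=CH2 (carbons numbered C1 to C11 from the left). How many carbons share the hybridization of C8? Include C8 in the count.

C8 is sp2 (one π bond).
C1: sp3
C2: sp3
C3: sp3
C4: sp
C5: sp
C6: sp2 ✓
C7: sp
C8: sp2 ✓
C9: sp3
C10: sp2 ✓
C11: sp2 ✓
4 carbons are sp2.

4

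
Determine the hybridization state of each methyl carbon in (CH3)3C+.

sp³

Each methyl carbon: 4 σ bonds; 4 regions of electron density → sp3.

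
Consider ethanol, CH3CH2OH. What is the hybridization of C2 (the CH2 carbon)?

C2 (the CH2 carbon) has 4 σ bonds: steric number 4 → sp3.

sp^3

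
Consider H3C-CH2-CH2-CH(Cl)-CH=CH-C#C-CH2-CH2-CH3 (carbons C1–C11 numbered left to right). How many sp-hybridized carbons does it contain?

C1: sp3
C2: sp3
C3: sp3
C4: sp3
C5: sp2
C6: sp2
C7: sp ✓
C8: sp ✓
C9: sp3
C10: sp3
C11: sp3
C7, C8 → 2 sp carbons.

2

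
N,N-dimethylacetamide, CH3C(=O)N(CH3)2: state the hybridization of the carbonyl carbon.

sp²

The carbonyl carbon has 3 σ bonds, plus one π bond: steric number 3 → sp2.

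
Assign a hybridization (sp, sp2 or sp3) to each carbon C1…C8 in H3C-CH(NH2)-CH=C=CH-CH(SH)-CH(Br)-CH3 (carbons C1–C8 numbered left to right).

C1 carries 4 σ bonds, giving a steric number of 4, so it is sp3.
C2 is sp3: 4 σ bonds, 4 electron-density regions.
C3 — 3 σ bonds, plus one π bond. Steric number 3, so sp2.
C4 carries 2 σ bonds, plus two π bonds, giving a steric number of 2, so it is sp.
C5 is sp2: 3 σ bonds, plus one π bond, 3 electron-density regions.
C6 carries 4 σ bonds, giving a steric number of 4, so it is sp3.
C7 (4 σ bonds) has steric number 4: sp3.
C8 has 4 σ bonds: steric number 4 → sp3.

C1 sp3, C2 sp3, C3 sp2, C4 sp, C5 sp2, C6 sp3, C7 sp3, C8 sp3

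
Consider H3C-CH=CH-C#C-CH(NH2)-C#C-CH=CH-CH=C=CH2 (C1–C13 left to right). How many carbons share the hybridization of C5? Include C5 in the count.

5

C5 is sp (two π bonds).
C1: sp3
C2: sp2
C3: sp2
C4: sp ✓
C5: sp ✓
C6: sp3
C7: sp ✓
C8: sp ✓
C9: sp2
C10: sp2
C11: sp2
C12: sp ✓
C13: sp2
5 carbons are sp.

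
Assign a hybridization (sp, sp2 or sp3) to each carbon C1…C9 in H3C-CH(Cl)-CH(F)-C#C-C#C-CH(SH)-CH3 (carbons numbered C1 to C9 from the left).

C1 — 4 σ bonds. Steric number 4, so sp3.
C2 — 4 σ bonds. Steric number 4, so sp3.
C3 is sp3: 4 σ bonds, 4 electron-density regions.
C4: 2 σ bonds, plus two π bonds; 2 regions of electron density → sp.
C5 has 2 σ bonds, plus two π bonds: steric number 2 → sp.
C6 carries 2 σ bonds, plus two π bonds, giving a steric number of 2, so it is sp.
C7 — 2 σ bonds, plus two π bonds. Steric number 2, so sp.
C8 is sp3: 4 σ bonds, 4 electron-density regions.
C9 is sp3: 4 σ bonds, 4 electron-density regions.

C1 sp3, C2 sp3, C3 sp3, C4 sp, C5 sp, C6 sp, C7 sp, C8 sp3, C9 sp3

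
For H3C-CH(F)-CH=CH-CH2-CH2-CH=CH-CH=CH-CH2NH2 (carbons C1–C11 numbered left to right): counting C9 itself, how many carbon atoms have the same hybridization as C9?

C9 is sp2 (one π bond).
C1: sp3
C2: sp3
C3: sp2 ✓
C4: sp2 ✓
C5: sp3
C6: sp3
C7: sp2 ✓
C8: sp2 ✓
C9: sp2 ✓
C10: sp2 ✓
C11: sp3
6 carbons are sp2.

6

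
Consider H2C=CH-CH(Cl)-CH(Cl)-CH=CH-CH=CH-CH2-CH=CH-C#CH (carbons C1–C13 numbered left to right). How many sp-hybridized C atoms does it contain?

2

C1: sp2
C2: sp2
C3: sp3
C4: sp3
C5: sp2
C6: sp2
C7: sp2
C8: sp2
C9: sp3
C10: sp2
C11: sp2
C12: sp ✓
C13: sp ✓
C12, C13 → 2 sp carbons.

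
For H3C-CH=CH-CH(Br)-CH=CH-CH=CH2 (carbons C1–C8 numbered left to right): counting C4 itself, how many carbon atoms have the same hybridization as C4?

2

C4 is sp3 (only σ bonds).
C1: sp3 ✓
C2: sp2
C3: sp2
C4: sp3 ✓
C5: sp2
C6: sp2
C7: sp2
C8: sp2
2 carbons are sp3.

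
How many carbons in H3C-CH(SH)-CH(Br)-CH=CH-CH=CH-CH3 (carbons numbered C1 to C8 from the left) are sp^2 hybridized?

C1: sp3
C2: sp3
C3: sp3
C4: sp2 ✓
C5: sp2 ✓
C6: sp2 ✓
C7: sp2 ✓
C8: sp3
C4, C5, C6, C7 → 4 sp2 carbons.

4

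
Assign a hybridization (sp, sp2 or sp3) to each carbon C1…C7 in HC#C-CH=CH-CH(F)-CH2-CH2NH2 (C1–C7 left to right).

C1 sp, C2 sp, C3 sp2, C4 sp2, C5 sp3, C6 sp3, C7 sp3

C1 is sp: 2 σ bonds, plus two π bonds, 2 electron-density regions.
C2 has 2 σ bonds, plus two π bonds: steric number 2 → sp.
C3 carries 3 σ bonds, plus one π bond, giving a steric number of 3, so it is sp2.
C4: 3 σ bonds, plus one π bond; 3 regions of electron density → sp2.
C5 is sp3: 4 σ bonds, 4 electron-density regions.
C6 has 4 σ bonds: steric number 4 → sp3.
C7: 4 σ bonds — 4 electron domains, sp3.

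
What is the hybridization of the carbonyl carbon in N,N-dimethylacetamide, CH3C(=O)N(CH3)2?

sp^2

The carbonyl carbon: 3 σ bonds, plus one π bond — 3 electron domains, sp2.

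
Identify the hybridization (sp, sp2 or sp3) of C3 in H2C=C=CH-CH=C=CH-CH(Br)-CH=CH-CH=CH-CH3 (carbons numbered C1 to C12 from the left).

sp^2

C3 (3 σ bonds, plus one π bond) has steric number 3: sp2.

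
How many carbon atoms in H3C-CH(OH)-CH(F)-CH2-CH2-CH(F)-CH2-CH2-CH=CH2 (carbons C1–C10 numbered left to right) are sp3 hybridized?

C1: sp3 ✓
C2: sp3 ✓
C3: sp3 ✓
C4: sp3 ✓
C5: sp3 ✓
C6: sp3 ✓
C7: sp3 ✓
C8: sp3 ✓
C9: sp2
C10: sp2
C1, C2, C3, C4, C5, C6, C7, C8 → 8 sp3 carbons.

8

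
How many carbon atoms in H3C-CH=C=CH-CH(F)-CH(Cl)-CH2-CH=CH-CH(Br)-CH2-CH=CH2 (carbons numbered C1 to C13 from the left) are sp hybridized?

1

C1: sp3
C2: sp2
C3: sp ✓
C4: sp2
C5: sp3
C6: sp3
C7: sp3
C8: sp2
C9: sp2
C10: sp3
C11: sp3
C12: sp2
C13: sp2
C3 → 1 sp carbon.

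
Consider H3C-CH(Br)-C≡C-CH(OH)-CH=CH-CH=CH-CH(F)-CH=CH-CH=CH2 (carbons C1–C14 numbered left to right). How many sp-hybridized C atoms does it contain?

2

C1: sp3
C2: sp3
C3: sp ✓
C4: sp ✓
C5: sp3
C6: sp2
C7: sp2
C8: sp2
C9: sp2
C10: sp3
C11: sp2
C12: sp2
C13: sp2
C14: sp2
C3, C4 → 2 sp carbons.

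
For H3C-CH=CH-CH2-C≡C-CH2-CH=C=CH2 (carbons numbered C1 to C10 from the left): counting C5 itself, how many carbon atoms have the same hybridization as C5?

C5 is sp (two π bonds).
C1: sp3
C2: sp2
C3: sp2
C4: sp3
C5: sp ✓
C6: sp ✓
C7: sp3
C8: sp2
C9: sp ✓
C10: sp2
3 carbons are sp.

3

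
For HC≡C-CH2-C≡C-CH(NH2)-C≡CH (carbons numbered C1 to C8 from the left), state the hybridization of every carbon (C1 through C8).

C1 sp, C2 sp, C3 sp3, C4 sp, C5 sp, C6 sp3, C7 sp, C8 sp

C1 — 2 σ bonds, plus two π bonds. Steric number 2, so sp.
C2 has 2 σ bonds, plus two π bonds: steric number 2 → sp.
C3 carries 4 σ bonds, giving a steric number of 4, so it is sp3.
C4 carries 2 σ bonds, plus two π bonds, giving a steric number of 2, so it is sp.
C5: 2 σ bonds, plus two π bonds — 2 electron domains, sp.
C6 (4 σ bonds) has steric number 4: sp3.
C7 — 2 σ bonds, plus two π bonds. Steric number 2, so sp.
C8 (2 σ bonds, plus two π bonds) has steric number 2: sp.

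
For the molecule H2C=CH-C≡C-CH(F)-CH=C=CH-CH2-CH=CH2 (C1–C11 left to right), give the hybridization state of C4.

C4: 2 σ bonds, plus two π bonds — 2 electron domains, sp.

sp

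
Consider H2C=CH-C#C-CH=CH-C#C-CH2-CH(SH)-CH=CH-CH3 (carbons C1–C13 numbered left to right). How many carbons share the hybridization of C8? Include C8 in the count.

C8 is sp (two π bonds).
C1: sp2
C2: sp2
C3: sp ✓
C4: sp ✓
C5: sp2
C6: sp2
C7: sp ✓
C8: sp ✓
C9: sp3
C10: sp3
C11: sp2
C12: sp2
C13: sp3
4 carbons are sp.

4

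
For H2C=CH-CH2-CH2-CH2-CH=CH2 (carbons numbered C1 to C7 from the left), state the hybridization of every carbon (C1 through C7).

C1: 3 σ bonds, plus one π bond; 3 regions of electron density → sp2.
C2: 3 σ bonds, plus one π bond — 3 electron domains, sp2.
C3 is sp3: 4 σ bonds, 4 electron-density regions.
C4 is sp3: 4 σ bonds, 4 electron-density regions.
C5 (4 σ bonds) has steric number 4: sp3.
C6 has 3 σ bonds, plus one π bond: steric number 3 → sp2.
C7 carries 3 σ bonds, plus one π bond, giving a steric number of 3, so it is sp2.

C1 sp2, C2 sp2, C3 sp3, C4 sp3, C5 sp3, C6 sp2, C7 sp2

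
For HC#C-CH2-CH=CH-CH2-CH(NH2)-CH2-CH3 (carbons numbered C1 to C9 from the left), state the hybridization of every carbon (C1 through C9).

C1 sp, C2 sp, C3 sp3, C4 sp2, C5 sp2, C6 sp3, C7 sp3, C8 sp3, C9 sp3

C1 (2 σ bonds, plus two π bonds) has steric number 2: sp.
C2 carries 2 σ bonds, plus two π bonds, giving a steric number of 2, so it is sp.
C3 — 4 σ bonds. Steric number 4, so sp3.
C4: 3 σ bonds, plus one π bond — 3 electron domains, sp2.
C5 carries 3 σ bonds, plus one π bond, giving a steric number of 3, so it is sp2.
C6 is sp3: 4 σ bonds, 4 electron-density regions.
C7: 4 σ bonds; 4 regions of electron density → sp3.
C8: 4 σ bonds — 4 electron domains, sp3.
C9: 4 σ bonds; 4 regions of electron density → sp3.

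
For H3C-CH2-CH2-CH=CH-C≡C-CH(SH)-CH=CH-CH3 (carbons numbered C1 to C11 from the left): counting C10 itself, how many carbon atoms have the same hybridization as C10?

4

C10 is sp2 (one π bond).
C1: sp3
C2: sp3
C3: sp3
C4: sp2 ✓
C5: sp2 ✓
C6: sp
C7: sp
C8: sp3
C9: sp2 ✓
C10: sp2 ✓
C11: sp3
4 carbons are sp2.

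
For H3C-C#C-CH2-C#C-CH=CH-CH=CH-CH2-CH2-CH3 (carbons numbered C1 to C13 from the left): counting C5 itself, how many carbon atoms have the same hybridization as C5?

4

C5 is sp (two π bonds).
C1: sp3
C2: sp ✓
C3: sp ✓
C4: sp3
C5: sp ✓
C6: sp ✓
C7: sp2
C8: sp2
C9: sp2
C10: sp2
C11: sp3
C12: sp3
C13: sp3
4 carbons are sp.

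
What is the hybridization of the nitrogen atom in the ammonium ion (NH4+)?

Four σ bonds, no lone pair → sp3, tetrahedral.

sp³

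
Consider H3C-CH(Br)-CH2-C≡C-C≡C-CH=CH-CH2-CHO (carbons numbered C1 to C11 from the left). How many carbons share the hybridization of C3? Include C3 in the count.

C3 is sp3 (only σ bonds).
C1: sp3 ✓
C2: sp3 ✓
C3: sp3 ✓
C4: sp
C5: sp
C6: sp
C7: sp
C8: sp2
C9: sp2
C10: sp3 ✓
C11: sp2
4 carbons are sp3.

4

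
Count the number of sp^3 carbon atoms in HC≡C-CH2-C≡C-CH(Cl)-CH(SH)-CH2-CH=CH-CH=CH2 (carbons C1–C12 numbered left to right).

C1: sp
C2: sp
C3: sp3 ✓
C4: sp
C5: sp
C6: sp3 ✓
C7: sp3 ✓
C8: sp3 ✓
C9: sp2
C10: sp2
C11: sp2
C12: sp2
C3, C6, C7, C8 → 4 sp3 carbons.

4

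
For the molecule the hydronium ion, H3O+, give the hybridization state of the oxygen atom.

Three σ bonds + one lone pair = steric number 4 → sp3.

sp³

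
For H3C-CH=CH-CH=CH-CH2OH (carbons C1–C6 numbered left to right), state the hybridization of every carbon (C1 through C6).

C1 has 4 σ bonds: steric number 4 → sp3.
C2 (3 σ bonds, plus one π bond) has steric number 3: sp2.
C3 carries 3 σ bonds, plus one π bond, giving a steric number of 3, so it is sp2.
C4: 3 σ bonds, plus one π bond; 3 regions of electron density → sp2.
C5 (3 σ bonds, plus one π bond) has steric number 3: sp2.
C6 is sp3: 4 σ bonds, 4 electron-density regions.

C1 sp3, C2 sp2, C3 sp2, C4 sp2, C5 sp2, C6 sp3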